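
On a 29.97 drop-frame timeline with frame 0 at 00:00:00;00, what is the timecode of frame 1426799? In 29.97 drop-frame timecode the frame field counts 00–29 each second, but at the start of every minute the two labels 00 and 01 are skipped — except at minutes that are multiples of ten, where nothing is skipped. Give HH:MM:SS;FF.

Each 10-minute DF block holds 10 × 60 × 30 − 9 × 2 = 17982 frames. 1426799 ÷ 17982 → 79 full blocks, remainder 6221.
Within the partial block the first minute is 1800 frames and each further minute 1798, so 3 further minute boundaries passed. Total skipped labels = 18 × 79 + 2 × 3 = 1428.
Non-drop label index = 1426799 + 1428 = 1428227; at 30 labels/s that is 13:13:27:17, i.e. DF 13:13:27;17.

13:13:27;17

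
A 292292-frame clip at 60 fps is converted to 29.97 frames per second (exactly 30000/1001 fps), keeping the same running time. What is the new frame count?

Target frames = source frames × (target rate / source rate) = 292292 × (30000/1001)/(60) = 292292 × 500/1001 = 146000.

146000 frames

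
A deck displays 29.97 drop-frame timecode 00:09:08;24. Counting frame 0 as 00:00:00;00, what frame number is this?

16446

Complete 10-minute blocks: 0, each 17982 frames → 0.
Remaining 9 whole minutes in the current block: 1800 + 8 × 1798 = 16184 frames.
Within the current minute: 8 × 30 + 24 − 2 = 262 (labels ;00/;01 skipped at this minute). Total = 0 + 16184 + 262 = 16446.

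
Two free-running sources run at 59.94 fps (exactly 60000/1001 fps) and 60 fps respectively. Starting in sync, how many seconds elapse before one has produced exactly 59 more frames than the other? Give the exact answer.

59059/60 seconds

The gap grows by |60 − 60000/1001| = 60/1001 frames per second.
Time for a 59-frame gap: 59 ÷ (60/1001) = 59059/60 s.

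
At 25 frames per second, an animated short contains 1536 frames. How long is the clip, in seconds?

61.44 seconds

Running time = 1536 / (25) = 61.44 s.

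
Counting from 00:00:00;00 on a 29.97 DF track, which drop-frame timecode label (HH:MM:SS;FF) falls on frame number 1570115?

Each 10-minute DF block holds 10 × 60 × 30 − 9 × 2 = 17982 frames. 1570115 ÷ 17982 → 87 full blocks, remainder 5681.
Within the partial block the first minute is 1800 frames and each further minute 1798, so 3 further minute boundaries passed. Total skipped labels = 18 × 87 + 2 × 3 = 1572.
Non-drop label index = 1570115 + 1572 = 1571687; at 30 labels/s that is 14:33:09:17, i.e. DF 14:33:09;17.

14:33:09;17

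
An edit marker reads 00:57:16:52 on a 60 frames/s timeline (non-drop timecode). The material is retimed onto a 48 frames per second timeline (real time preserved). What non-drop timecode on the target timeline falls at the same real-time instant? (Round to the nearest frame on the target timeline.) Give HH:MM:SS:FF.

Source frame index: (0×3600 + 57×60 + 16) × 60 + 52 = 206212.
Real time: 206212 / (60) = 51553/15 s.
Target frame: (51553/15) × (48) = 824848/5 ≈ 164969.600 → 164970.
At 48 labels/s: frame 164970 → 00:57:16:42.

00:57:16:42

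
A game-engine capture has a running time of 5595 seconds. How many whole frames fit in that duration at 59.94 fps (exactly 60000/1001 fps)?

Frames = 5595 × 60000/1001 = 335700000/1001 ≈ 335364.6354.
Complete frames: 335364.

335364 frames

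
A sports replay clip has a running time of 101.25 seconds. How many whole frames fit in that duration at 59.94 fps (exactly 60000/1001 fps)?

Frames = 101.25 × 60000/1001 = 6075000/1001 ≈ 6068.9311.
Complete frames: 6068.

6068 frames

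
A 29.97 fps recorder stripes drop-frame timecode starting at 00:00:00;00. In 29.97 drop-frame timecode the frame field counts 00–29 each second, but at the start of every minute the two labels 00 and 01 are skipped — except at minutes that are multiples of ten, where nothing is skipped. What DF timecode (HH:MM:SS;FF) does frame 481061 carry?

04:27:31;13

Ten DF minutes hold 17982 frames, so frame 481061 lies in block 26 (frames 467532–485513) with 13529 frames into that block.
The block's first minute is 1800 frames and the rest 1798 each; 13529 frames reaches minute 7, so 26 × 18 + 7 × 2 = 482 labels have been skipped so far.
Adding those back, label number 481061 + 482 = 481543 at 30 labels/s is 16051 s + 13 f = 4 h 27 min 31 s frame 13, i.e. 04:27:31;13.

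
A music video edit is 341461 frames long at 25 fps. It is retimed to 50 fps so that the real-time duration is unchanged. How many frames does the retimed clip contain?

682922 frames

Target frames = source frames × (target rate / source rate) = 341461 × (50)/(25) = 341461 × 2 = 682922.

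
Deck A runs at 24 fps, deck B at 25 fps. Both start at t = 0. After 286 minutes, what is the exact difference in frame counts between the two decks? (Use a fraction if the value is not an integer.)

286 min = 17160 s.
A emits 24 × 17160 = 411840 frames; B emits 25 × 17160 = 429000.
Difference = 17160 frames; B is ahead of A.

17160 frames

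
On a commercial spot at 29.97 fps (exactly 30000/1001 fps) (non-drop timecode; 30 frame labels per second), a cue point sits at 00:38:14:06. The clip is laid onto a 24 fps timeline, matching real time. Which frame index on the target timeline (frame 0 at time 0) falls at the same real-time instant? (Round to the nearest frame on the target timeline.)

Source frame index: (0×3600 + 38×60 + 14) × 30 + 6 = 68826.
Real time: 68826 / (30000/1001) = 11482471/5000 s.
Target frame: (11482471/5000) × (24) = 34447413/625 ≈ 55115.861 → 55116.

frame 55116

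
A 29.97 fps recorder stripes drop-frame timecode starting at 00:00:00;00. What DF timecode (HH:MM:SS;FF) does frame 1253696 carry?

11:37:11;22

Ten DF minutes hold 17982 frames, so frame 1253696 lies in block 69 (frames 1240758–1258739) with 12938 frames into that block.
The block's first minute is 1800 frames and the rest 1798 each; 12938 frames reaches minute 7, so 69 × 18 + 7 × 2 = 1256 labels have been skipped so far.
Adding those back, label number 1253696 + 1256 = 1254952 at 30 labels/s is 41831 s + 22 f = 11 h 37 min 11 s frame 22, i.e. 11:37:11;22.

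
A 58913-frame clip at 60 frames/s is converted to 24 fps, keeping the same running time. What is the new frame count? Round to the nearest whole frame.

Frames at target rate = 58913 × (24) / (60) = 117826/5 ≈ 23565.200.
Nearest whole frame: 23565.

23565 frames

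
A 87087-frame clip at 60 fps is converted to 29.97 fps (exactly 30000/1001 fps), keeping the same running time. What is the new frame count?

Target frames = source frames × (target rate / source rate) = 87087 × (30000/1001)/(60) = 87087 × 500/1001 = 43500.

43500 frames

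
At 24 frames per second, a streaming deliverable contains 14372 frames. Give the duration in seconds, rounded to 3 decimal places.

Running time = 14372 × 1/24 = 3593/6 s ≈ 598.833 s.

598.833 seconds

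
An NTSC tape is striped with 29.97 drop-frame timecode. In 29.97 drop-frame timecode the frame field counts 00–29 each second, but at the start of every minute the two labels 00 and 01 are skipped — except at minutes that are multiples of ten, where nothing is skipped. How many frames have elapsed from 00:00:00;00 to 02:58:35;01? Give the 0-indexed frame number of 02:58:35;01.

As if non-drop at 30 labels/s: (2 × 3600 + 58 × 60 + 35) × 30 + 1 = 321451.
Minute boundaries passed: 178; those not divisible by 10: 178 − 17 = 161; dropped labels = 2 × 161 = 322.
Actual frame index = 321451 − 322 = 321129.

321129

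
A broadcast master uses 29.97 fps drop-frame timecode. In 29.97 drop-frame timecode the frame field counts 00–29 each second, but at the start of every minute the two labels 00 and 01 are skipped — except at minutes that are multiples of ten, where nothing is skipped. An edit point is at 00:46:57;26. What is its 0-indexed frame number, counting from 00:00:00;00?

84452

Complete 10-minute blocks: 4, each 17982 frames → 71928.
Remaining 6 whole minutes in the current block: 1800 + 5 × 1798 = 10790 frames.
Within the current minute: 57 × 30 + 26 − 2 = 1734 (labels ;00/;01 skipped at this minute). Total = 71928 + 10790 + 1734 = 84452.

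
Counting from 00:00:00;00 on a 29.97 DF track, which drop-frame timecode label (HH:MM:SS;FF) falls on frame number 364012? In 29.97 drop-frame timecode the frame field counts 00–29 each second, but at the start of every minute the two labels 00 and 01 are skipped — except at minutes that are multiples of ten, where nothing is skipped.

03:22:25;26

Ten DF minutes hold 17982 frames, so frame 364012 lies in block 20 (frames 359640–377621) with 4372 frames into that block.
The block's first minute is 1800 frames and the rest 1798 each; 4372 frames reaches minute 2, so 20 × 18 + 2 × 2 = 364 labels have been skipped so far.
Adding those back, label number 364012 + 364 = 364376 at 30 labels/s is 12145 s + 26 f = 3 h 22 min 25 s frame 26, i.e. 03:22:25;26.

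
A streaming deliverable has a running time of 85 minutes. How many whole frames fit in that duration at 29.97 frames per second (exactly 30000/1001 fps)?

85 min = 5100 s.
Frames = 5100 × 30000/1001 = 153000000/1001 ≈ 152847.1528.
Complete frames: 152847.

152847 frames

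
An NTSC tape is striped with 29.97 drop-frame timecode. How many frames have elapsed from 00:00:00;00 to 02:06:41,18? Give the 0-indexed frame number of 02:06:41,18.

Complete 10-minute blocks: 12, each 17982 frames → 215784.
Remaining 6 whole minutes in the current block: 1800 + 5 × 1798 = 10790 frames.
Within the current minute: 41 × 30 + 18 − 2 = 1246 (labels ;00/;01 skipped at this minute). Total = 215784 + 10790 + 1246 = 227820.

227820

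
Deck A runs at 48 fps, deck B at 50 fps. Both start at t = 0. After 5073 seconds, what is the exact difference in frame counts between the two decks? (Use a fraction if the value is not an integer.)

A emits 48 × 5073 = 243504 frames; B emits 50 × 5073 = 253650.
Difference = 10146 frames; B is ahead of A.

10146 frames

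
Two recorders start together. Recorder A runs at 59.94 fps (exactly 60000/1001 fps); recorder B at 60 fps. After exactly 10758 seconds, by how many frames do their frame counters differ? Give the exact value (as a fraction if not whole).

58680/91 frames

A emits 60000/1001 × 10758 = 58680000/91 frames; B emits 60 × 10758 = 645480.
Difference = 58680/91 frames (≈ 644.8352); B is ahead of A.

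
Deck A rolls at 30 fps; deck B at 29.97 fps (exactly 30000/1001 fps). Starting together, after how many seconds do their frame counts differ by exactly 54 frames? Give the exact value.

1801.8 seconds

The gap grows by |30000/1001 − 30| = 30/1001 frames per second.
Time for a 54-frame gap: 54 ÷ (30/1001) = 1801.8 s.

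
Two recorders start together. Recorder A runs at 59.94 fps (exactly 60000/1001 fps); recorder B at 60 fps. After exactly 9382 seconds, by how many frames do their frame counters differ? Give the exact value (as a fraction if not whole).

A emits 60000/1001 × 9382 = 562920000/1001 frames; B emits 60 × 9382 = 562920.
Difference = 562920/1001 frames (≈ 562.3576); B is ahead of A.

562920/1001 frames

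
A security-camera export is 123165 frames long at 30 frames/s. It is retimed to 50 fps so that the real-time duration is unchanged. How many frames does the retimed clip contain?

Target frames = source frames × (target rate / source rate) = 123165 × (50)/(30) = 123165 × 5/3 = 205275.

205275 frames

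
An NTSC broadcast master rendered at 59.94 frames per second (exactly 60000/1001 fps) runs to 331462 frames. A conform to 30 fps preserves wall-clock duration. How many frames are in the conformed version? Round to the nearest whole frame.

165897 frames

Frames at target rate = 331462 × (30) / (60000/1001) = 165896731/1000 ≈ 165896.731.
Nearest whole frame: 165897.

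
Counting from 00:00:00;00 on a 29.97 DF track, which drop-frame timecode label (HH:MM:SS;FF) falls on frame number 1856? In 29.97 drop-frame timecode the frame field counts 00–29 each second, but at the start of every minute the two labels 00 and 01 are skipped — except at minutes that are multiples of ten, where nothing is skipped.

00:01:01;28

Each 10-minute DF block holds 10 × 60 × 30 − 9 × 2 = 17982 frames. 1856 ÷ 17982 → 0 full blocks, remainder 1856.
Within the partial block the first minute is 1800 frames and each further minute 1798, so 1 further minute boundary passed. Total skipped labels = 18 × 0 + 2 × 1 = 2.
Non-drop label index = 1856 + 2 = 1858; at 30 labels/s that is 00:01:01:28, i.e. DF 00:01:01;28.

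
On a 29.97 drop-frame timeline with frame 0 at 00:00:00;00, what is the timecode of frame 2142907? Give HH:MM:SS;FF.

Each 10-minute DF block holds 10 × 60 × 30 − 9 × 2 = 17982 frames. 2142907 ÷ 17982 → 119 full blocks, remainder 3049.
Within the partial block the first minute is 1800 frames and each further minute 1798, so 1 further minute boundary passed. Total skipped labels = 18 × 119 + 2 × 1 = 2144.
Non-drop label index = 2142907 + 2144 = 2145051; at 30 labels/s that is 19:51:41:21, i.e. DF 19:51:41;21.

19:51:41;21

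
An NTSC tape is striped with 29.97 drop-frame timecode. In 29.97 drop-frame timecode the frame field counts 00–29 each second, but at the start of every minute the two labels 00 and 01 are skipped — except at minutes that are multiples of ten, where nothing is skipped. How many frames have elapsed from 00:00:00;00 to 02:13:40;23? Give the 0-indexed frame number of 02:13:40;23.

240383

As if non-drop at 30 labels/s: (2 × 3600 + 13 × 60 + 40) × 30 + 23 = 240623.
Minute boundaries passed: 133; those not divisible by 10: 133 − 13 = 120; dropped labels = 2 × 120 = 240.
Actual frame index = 240623 − 240 = 240383.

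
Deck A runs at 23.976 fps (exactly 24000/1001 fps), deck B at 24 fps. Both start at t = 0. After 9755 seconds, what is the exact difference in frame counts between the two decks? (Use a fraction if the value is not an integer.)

234120/1001 frames

A emits 24000/1001 × 9755 = 234120000/1001 frames; B emits 24 × 9755 = 234120.
Difference = 234120/1001 frames (≈ 233.8861); B is ahead of A.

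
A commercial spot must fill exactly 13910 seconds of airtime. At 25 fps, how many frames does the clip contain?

Frames = 13910 × 25 = 347750.

347750 frames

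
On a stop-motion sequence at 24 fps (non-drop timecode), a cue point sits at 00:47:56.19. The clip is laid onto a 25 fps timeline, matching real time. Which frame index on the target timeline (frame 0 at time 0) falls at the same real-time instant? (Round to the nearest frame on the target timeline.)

Source frame index: (0×3600 + 47×60 + 56) × 24 + 19 = 69043.
Real time: 69043 / (24) = 69043/24 s.
Target frame: (69043/24) × (25) = 1726075/24 ≈ 71919.792 → 71920.

frame 71920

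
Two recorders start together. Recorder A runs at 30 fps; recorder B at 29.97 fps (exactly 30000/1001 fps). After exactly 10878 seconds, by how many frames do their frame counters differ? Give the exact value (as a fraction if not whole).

46620/143 frames

A emits 30 × 10878 = 326340 frames; B emits 30000/1001 × 10878 = 46620000/143.
Difference = 46620/143 frames (≈ 326.0140); B is behind A.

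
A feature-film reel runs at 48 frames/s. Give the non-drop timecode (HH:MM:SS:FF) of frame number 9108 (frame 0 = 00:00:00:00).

00:03:09:36

9108 ÷ 48 = 189 full seconds, remainder 36 frames.
189 s = 0 h 3 min 9 s.
Timecode: 00:03:09:36.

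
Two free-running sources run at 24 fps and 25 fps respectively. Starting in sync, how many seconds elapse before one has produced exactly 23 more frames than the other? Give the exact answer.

The gap grows by |25 − 24| = 1 frame per second.
Time for a 23-frame gap: 23 ÷ (1) = 23 s.

23 seconds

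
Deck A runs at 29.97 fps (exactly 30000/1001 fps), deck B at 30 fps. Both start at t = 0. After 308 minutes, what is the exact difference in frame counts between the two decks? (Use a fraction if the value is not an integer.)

7200/13 frames

308 min = 18480 s.
A emits 30000/1001 × 18480 = 7200000/13 frames; B emits 30 × 18480 = 554400.
Difference = 7200/13 frames (≈ 553.8462); B is ahead of A.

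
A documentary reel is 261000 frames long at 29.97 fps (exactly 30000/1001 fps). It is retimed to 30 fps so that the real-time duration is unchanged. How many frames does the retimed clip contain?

Target frames = source frames × (target rate / source rate) = 261000 × (30)/(30000/1001) = 261000 × 1001/1000 = 261261.

261261 frames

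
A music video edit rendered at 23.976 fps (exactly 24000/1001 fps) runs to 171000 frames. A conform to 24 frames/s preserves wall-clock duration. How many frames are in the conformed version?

Target frames = source frames × (target rate / source rate) = 171000 × (24)/(24000/1001) = 171000 × 1001/1000 = 171171.

171171 frames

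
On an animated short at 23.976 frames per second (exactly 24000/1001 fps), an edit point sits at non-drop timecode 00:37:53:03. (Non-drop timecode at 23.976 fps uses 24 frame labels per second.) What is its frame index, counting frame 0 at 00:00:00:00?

Total seconds to the label: (0 × 3600 + 37 × 60 + 53) = 2273.
Frame index = 2273 × 24 + 3 = 54555.

54555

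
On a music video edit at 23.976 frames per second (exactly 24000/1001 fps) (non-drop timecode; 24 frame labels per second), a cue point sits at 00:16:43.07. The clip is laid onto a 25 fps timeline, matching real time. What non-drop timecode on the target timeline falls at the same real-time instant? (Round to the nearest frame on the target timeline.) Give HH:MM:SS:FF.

Source frame index: (0×3600 + 16×60 + 43) × 24 + 7 = 24079.
Real time: 24079 / (24000/1001) = 24103079/24000 s.
Target frame: (24103079/24000) × (25) = 24103079/960 ≈ 25107.374 → 25107.
At 25 labels/s: frame 25107 → 00:16:44:07.

00:16:44:07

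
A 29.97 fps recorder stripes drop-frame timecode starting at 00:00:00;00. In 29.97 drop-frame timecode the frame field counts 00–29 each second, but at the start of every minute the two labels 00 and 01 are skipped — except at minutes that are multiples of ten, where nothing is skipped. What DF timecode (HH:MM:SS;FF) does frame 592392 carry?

Ten DF minutes hold 17982 frames, so frame 592392 lies in block 32 (frames 575424–593405) with 16968 frames into that block.
The block's first minute is 1800 frames and the rest 1798 each; 16968 frames reaches minute 9, so 32 × 18 + 9 × 2 = 594 labels have been skipped so far.
Adding those back, label number 592392 + 594 = 592986 at 30 labels/s is 19766 s + 6 f = 5 h 29 min 26 s frame 6, i.e. 05:29:26;06.

05:29:26;06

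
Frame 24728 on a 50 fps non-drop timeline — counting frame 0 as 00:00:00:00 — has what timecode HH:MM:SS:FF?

00:08:14:28

24728 ÷ 50 = 494 full seconds, remainder 28 frames.
494 s = 0 h 8 min 14 s.
Timecode: 00:08:14:28.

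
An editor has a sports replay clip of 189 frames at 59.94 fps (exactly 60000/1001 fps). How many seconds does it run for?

3.15315 seconds

Running time = 189 / (60000/1001) = 3.15315 s.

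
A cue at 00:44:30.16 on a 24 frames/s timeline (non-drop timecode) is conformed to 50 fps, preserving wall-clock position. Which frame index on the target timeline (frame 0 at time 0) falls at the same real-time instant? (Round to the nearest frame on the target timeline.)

frame 133533

Source frame index: (0×3600 + 44×60 + 30) × 24 + 16 = 64096.
Real time: 64096 / (24) = 8012/3 s.
Target frame: (8012/3) × (50) = 400600/3 ≈ 133533.333 → 133533.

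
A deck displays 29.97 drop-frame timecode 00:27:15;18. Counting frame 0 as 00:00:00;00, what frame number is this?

49018

Complete 10-minute blocks: 2, each 17982 frames → 35964.
Remaining 7 whole minutes in the current block: 1800 + 6 × 1798 = 12588 frames.
Within the current minute: 15 × 30 + 18 − 2 = 466 (labels ;00/;01 skipped at this minute). Total = 35964 + 12588 + 466 = 49018.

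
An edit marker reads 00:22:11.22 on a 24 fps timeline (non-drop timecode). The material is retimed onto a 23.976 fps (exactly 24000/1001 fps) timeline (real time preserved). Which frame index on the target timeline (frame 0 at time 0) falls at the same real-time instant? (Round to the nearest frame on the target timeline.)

frame 31934

Source frame index: (0×3600 + 22×60 + 11) × 24 + 22 = 31966.
Real time: 31966 / (24) = 15983/12 s.
Target frame: (15983/12) × (24000/1001) = 2906000/91 ≈ 31934.066 → 31934.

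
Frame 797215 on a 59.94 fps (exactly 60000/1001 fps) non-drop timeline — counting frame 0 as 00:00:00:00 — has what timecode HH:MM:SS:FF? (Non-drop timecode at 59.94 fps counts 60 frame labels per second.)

797215 ÷ 60 = 13286 full seconds, remainder 55 frames.
13286 s = 3 h 41 min 26 s.
Timecode: 03:41:26:55.

03:41:26:55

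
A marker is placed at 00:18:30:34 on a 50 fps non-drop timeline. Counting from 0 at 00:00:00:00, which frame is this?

Total seconds to the label: (0 × 3600 + 18 × 60 + 30) = 1110.
Frame index = 1110 × 50 + 34 = 55534.

55534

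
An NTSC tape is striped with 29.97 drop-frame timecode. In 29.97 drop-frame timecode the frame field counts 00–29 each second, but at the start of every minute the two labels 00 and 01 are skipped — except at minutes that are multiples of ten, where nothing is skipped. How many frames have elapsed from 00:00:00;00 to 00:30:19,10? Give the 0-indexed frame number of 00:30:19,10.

Complete 10-minute blocks: 3, each 17982 frames → 53946.
Remaining 0 whole minutes in the current block: 0 frames.
Within the current minute: 19 × 30 + 10 = 580. Total = 53946 + 0 + 580 = 54526.

54526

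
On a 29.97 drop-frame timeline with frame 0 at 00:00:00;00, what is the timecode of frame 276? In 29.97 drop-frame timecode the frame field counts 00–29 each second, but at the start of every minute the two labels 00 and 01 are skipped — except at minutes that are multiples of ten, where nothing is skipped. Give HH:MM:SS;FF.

00:00:09;06

Each 10-minute DF block holds 10 × 60 × 30 − 9 × 2 = 17982 frames. 276 ÷ 17982 → 0 full blocks, remainder 276.
Within the partial block the first minute is 1800 frames and each further minute 1798, so 0 further minute boundaries passed. Total skipped labels = 18 × 0 + 2 × 0 = 0.
Non-drop label index = 276 + 0 = 276; at 30 labels/s that is 00:00:09:06, i.e. DF 00:00:09;06.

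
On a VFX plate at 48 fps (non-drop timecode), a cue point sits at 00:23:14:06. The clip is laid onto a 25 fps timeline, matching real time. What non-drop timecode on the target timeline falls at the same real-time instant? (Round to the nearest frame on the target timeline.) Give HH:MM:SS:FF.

Source frame index: (0×3600 + 23×60 + 14) × 48 + 6 = 66918.
Real time: 66918 / (48) = 11153/8 s.
Target frame: (11153/8) × (25) = 278825/8 ≈ 34853.125 → 34853.
At 25 labels/s: frame 34853 → 00:23:14:03.

00:23:14:03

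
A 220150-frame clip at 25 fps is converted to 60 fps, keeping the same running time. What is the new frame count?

528360 frames

Target frames = source frames × (target rate / source rate) = 220150 × (60)/(25) = 220150 × 12/5 = 528360.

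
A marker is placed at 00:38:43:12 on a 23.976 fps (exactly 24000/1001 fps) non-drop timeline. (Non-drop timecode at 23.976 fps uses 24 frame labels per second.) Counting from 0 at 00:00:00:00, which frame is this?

Total seconds to the label: (0 × 3600 + 38 × 60 + 43) = 2323.
Frame index = 2323 × 24 + 12 = 55764.

55764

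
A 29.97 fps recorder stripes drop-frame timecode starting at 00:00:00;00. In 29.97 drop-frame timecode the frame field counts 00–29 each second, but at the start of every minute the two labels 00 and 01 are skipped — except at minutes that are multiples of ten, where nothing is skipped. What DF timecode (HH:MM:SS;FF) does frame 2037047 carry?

18:52:49;15

Each 10-minute DF block holds 10 × 60 × 30 − 9 × 2 = 17982 frames. 2037047 ÷ 17982 → 113 full blocks, remainder 5081.
Within the partial block the first minute is 1800 frames and each further minute 1798, so 2 further minute boundaries passed. Total skipped labels = 18 × 113 + 2 × 2 = 2038.
Non-drop label index = 2037047 + 2038 = 2039085; at 30 labels/s that is 18:52:49:15, i.e. DF 18:52:49;15.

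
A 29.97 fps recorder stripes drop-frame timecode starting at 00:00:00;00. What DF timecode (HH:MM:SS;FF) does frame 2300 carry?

Ten DF minutes hold 17982 frames, so frame 2300 lies in block 0 (frames 0–17981) with 2300 frames into that block.
The block's first minute is 1800 frames and the rest 1798 each; 2300 frames reaches minute 1, so 0 × 18 + 1 × 2 = 2 labels have been skipped so far.
Adding those back, label number 2300 + 2 = 2302 at 30 labels/s is 76 s + 22 f = 0 h 1 min 16 s frame 22, i.e. 00:01:16;22.

00:01:16;22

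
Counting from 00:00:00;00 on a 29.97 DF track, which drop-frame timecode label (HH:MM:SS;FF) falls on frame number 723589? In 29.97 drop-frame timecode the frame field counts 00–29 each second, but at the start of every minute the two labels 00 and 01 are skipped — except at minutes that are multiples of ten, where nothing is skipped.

Each 10-minute DF block holds 10 × 60 × 30 − 9 × 2 = 17982 frames. 723589 ÷ 17982 → 40 full blocks, remainder 4309.
Within the partial block the first minute is 1800 frames and each further minute 1798, so 2 further minute boundaries passed. Total skipped labels = 18 × 40 + 2 × 2 = 724.
Non-drop label index = 723589 + 724 = 724313; at 30 labels/s that is 06:42:23:23, i.e. DF 06:42:23;23.

06:42:23;23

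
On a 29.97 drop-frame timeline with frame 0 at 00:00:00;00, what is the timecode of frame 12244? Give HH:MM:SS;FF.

00:06:48;16

Ten DF minutes hold 17982 frames, so frame 12244 lies in block 0 (frames 0–17981) with 12244 frames into that block.
The block's first minute is 1800 frames and the rest 1798 each; 12244 frames reaches minute 6, so 0 × 18 + 6 × 2 = 12 labels have been skipped so far.
Adding those back, label number 12244 + 12 = 12256 at 30 labels/s is 408 s + 16 f = 0 h 6 min 48 s frame 16, i.e. 00:06:48;16.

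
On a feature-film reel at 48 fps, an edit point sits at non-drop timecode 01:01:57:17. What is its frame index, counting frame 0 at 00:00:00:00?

Total seconds to the label: (1 × 3600 + 1 × 60 + 57) = 3717.
Frame index = 3717 × 48 + 17 = 178433.

178433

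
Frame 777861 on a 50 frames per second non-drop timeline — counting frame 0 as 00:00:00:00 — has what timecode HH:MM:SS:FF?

777861 ÷ 50 = 15557 full seconds, remainder 11 frames.
15557 s = 4 h 19 min 17 s.
Timecode: 04:19:17:11.

04:19:17:11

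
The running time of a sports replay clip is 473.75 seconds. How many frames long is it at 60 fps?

Frames = 473.75 × 60 = 28425.

28425 frames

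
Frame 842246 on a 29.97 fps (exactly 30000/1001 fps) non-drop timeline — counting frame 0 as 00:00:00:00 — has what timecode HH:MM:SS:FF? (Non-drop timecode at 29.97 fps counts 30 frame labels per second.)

07:47:54:26

842246 ÷ 30 = 28074 full seconds, remainder 26 frames.
28074 s = 7 h 47 min 54 s.
Timecode: 07:47:54:26.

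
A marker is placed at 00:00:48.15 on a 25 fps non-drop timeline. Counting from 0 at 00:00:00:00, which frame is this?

frame 1215

Total seconds to the label: (0 × 3600 + 0 × 60 + 48) = 48.
Frame index = 48 × 25 + 15 = 1215.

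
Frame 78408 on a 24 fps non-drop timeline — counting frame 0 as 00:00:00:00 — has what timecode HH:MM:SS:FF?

00:54:27:00

78408 ÷ 24 = 3267 full seconds, remainder 0 frames.
3267 s = 0 h 54 min 27 s.
Timecode: 00:54:27:00.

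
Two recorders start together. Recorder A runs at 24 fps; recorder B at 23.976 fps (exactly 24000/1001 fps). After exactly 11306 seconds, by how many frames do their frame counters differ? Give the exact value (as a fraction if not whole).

A emits 24 × 11306 = 271344 frames; B emits 24000/1001 × 11306 = 271344000/1001.
Difference = 271344/1001 frames (≈ 271.0729); B is behind A.

271344/1001 frames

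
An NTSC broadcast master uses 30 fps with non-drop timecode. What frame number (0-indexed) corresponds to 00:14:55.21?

Total seconds to the label: (0 × 3600 + 14 × 60 + 55) = 895.
Frame index = 895 × 30 + 21 = 26871.

frame 26871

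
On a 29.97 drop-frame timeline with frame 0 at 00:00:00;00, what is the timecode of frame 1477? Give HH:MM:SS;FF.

00:00:49;07

Each 10-minute DF block holds 10 × 60 × 30 − 9 × 2 = 17982 frames. 1477 ÷ 17982 → 0 full blocks, remainder 1477.
Within the partial block the first minute is 1800 frames and each further minute 1798, so 0 further minute boundaries passed. Total skipped labels = 18 × 0 + 2 × 0 = 0.
Non-drop label index = 1477 + 0 = 1477; at 30 labels/s that is 00:00:49:07, i.e. DF 00:00:49;07.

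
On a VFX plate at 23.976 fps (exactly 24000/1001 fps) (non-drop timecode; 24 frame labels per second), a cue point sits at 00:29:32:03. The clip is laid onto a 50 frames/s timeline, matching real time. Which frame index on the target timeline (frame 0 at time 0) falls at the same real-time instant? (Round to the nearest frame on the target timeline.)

Source frame index: (0×3600 + 29×60 + 32) × 24 + 3 = 42531.
Real time: 42531 / (24000/1001) = 14191177/8000 s.
Target frame: (14191177/8000) × (50) = 14191177/160 ≈ 88694.856 → 88695.

frame 88695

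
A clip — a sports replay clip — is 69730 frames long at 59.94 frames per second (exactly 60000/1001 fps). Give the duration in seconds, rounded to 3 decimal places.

1163.329 seconds

Running time = 69730 × 1001/60000 = 6979973/6000 s ≈ 1163.329 s.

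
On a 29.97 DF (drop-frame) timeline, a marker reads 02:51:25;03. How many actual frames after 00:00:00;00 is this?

As if non-drop at 30 labels/s: (2 × 3600 + 51 × 60 + 25) × 30 + 3 = 308553.
Minute boundaries passed: 171; those not divisible by 10: 171 − 17 = 154; dropped labels = 2 × 154 = 308.
Actual frame index = 308553 − 308 = 308245.

308245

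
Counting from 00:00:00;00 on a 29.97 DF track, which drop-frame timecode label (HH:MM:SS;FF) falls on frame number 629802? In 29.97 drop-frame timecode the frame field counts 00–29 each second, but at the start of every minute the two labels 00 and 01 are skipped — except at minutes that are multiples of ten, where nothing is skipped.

05:50:14;12

Each 10-minute DF block holds 10 × 60 × 30 − 9 × 2 = 17982 frames. 629802 ÷ 17982 → 35 full blocks, remainder 432.
Within the partial block the first minute is 1800 frames and each further minute 1798, so 0 further minute boundaries passed. Total skipped labels = 18 × 35 + 2 × 0 = 630.
Non-drop label index = 629802 + 630 = 630432; at 30 labels/s that is 05:50:14:12, i.e. DF 05:50:14;12.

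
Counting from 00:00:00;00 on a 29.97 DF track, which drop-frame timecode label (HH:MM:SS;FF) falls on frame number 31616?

Ten DF minutes hold 17982 frames, so frame 31616 lies in block 1 (frames 17982–35963) with 13634 frames into that block.
The block's first minute is 1800 frames and the rest 1798 each; 13634 frames reaches minute 7, so 1 × 18 + 7 × 2 = 32 labels have been skipped so far.
Adding those back, label number 31616 + 32 = 31648 at 30 labels/s is 1054 s + 28 f = 0 h 17 min 34 s frame 28, i.e. 00:17:34;28.

00:17:34;28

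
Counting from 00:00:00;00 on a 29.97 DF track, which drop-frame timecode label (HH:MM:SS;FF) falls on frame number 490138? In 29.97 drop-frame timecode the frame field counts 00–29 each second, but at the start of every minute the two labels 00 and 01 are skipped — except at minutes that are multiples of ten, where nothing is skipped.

04:32:34;08

Each 10-minute DF block holds 10 × 60 × 30 − 9 × 2 = 17982 frames. 490138 ÷ 17982 → 27 full blocks, remainder 4624.
Within the partial block the first minute is 1800 frames and each further minute 1798, so 2 further minute boundaries passed. Total skipped labels = 18 × 27 + 2 × 2 = 490.
Non-drop label index = 490138 + 490 = 490628; at 30 labels/s that is 04:32:34:08, i.e. DF 04:32:34;08.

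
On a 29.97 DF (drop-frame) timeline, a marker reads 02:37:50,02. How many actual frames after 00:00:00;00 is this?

283818

As if non-drop at 30 labels/s: (2 × 3600 + 37 × 60 + 50) × 30 + 2 = 284102.
Minute boundaries passed: 157; those not divisible by 10: 157 − 15 = 142; dropped labels = 2 × 142 = 284.
Actual frame index = 284102 − 284 = 283818.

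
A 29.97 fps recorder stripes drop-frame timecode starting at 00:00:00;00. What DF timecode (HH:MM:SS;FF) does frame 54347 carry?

00:30:13;11

Ten DF minutes hold 17982 frames, so frame 54347 lies in block 3 (frames 53946–71927) with 401 frames into that block.
The block's first minute is 1800 frames and the rest 1798 each; 401 frames reaches minute 0, so 3 × 18 + 0 × 2 = 54 labels have been skipped so far.
Adding those back, label number 54347 + 54 = 54401 at 30 labels/s is 1813 s + 11 f = 0 h 30 min 13 s frame 11, i.e. 00:30:13;11.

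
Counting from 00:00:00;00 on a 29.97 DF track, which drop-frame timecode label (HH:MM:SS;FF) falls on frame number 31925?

00:17:45;07

Ten DF minutes hold 17982 frames, so frame 31925 lies in block 1 (frames 17982–35963) with 13943 frames into that block.
The block's first minute is 1800 frames and the rest 1798 each; 13943 frames reaches minute 7, so 1 × 18 + 7 × 2 = 32 labels have been skipped so far.
Adding those back, label number 31925 + 32 = 31957 at 30 labels/s is 1065 s + 7 f = 0 h 17 min 45 s frame 7, i.e. 00:17:45;07.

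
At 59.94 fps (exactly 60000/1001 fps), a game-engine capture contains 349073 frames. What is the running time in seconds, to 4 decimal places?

5823.7012 seconds

Running time = 349073 × 1001/60000 = 349422073/60000 s ≈ 5823.7012 s.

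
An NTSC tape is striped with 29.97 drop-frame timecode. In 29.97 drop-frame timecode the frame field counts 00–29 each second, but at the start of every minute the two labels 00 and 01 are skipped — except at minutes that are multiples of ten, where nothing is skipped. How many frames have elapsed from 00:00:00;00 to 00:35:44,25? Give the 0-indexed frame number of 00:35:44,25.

Complete 10-minute blocks: 3, each 17982 frames → 53946.
Remaining 5 whole minutes in the current block: 1800 + 4 × 1798 = 8992 frames.
Within the current minute: 44 × 30 + 25 − 2 = 1343 (labels ;00/;01 skipped at this minute). Total = 53946 + 8992 + 1343 = 64281.

64281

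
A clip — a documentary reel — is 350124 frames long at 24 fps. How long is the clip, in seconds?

Running time = 350124 / (24) = 14588.5 s.

14588.5 seconds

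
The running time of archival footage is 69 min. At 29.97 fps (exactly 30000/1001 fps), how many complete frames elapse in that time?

124075 frames

69 min = 4140 s.
Frames = 4140 × 30000/1001 = 124200000/1001 ≈ 124075.9241.
Complete frames: 124075.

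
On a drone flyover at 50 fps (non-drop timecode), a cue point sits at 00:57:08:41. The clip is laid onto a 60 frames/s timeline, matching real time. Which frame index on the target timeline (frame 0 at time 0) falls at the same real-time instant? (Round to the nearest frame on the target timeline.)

frame 205729

Source frame index: (0×3600 + 57×60 + 8) × 50 + 41 = 171441.
Real time: 171441 / (50) = 171441/50 s.
Target frame: (171441/50) × (60) = 1028646/5 ≈ 205729.200 → 205729.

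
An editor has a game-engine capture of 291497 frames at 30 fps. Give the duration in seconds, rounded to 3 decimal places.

Running time = 291497 × 1/30 = 291497/30 s ≈ 9716.567 s.

9716.567 seconds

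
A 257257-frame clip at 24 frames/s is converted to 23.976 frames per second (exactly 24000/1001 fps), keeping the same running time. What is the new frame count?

Target frames = source frames × (target rate / source rate) = 257257 × (24000/1001)/(24) = 257257 × 1000/1001 = 257000.

257000 frames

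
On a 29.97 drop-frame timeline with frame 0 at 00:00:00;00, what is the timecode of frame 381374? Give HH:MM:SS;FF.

03:32:05;06

Ten DF minutes hold 17982 frames, so frame 381374 lies in block 21 (frames 377622–395603) with 3752 frames into that block.
The block's first minute is 1800 frames and the rest 1798 each; 3752 frames reaches minute 2, so 21 × 18 + 2 × 2 = 382 labels have been skipped so far.
Adding those back, label number 381374 + 382 = 381756 at 30 labels/s is 12725 s + 6 f = 3 h 32 min 5 s frame 6, i.e. 03:32:05;06.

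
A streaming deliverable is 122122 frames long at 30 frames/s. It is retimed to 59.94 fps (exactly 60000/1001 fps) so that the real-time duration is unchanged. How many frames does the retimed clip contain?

Target frames = source frames × (target rate / source rate) = 122122 × (60000/1001)/(30) = 122122 × 2000/1001 = 244000.

244000 frames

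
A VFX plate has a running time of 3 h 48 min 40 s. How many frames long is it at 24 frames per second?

329280 frames

3 h 48 min 40 s = 13720 s.
Frames = 13720 × 24 = 329280.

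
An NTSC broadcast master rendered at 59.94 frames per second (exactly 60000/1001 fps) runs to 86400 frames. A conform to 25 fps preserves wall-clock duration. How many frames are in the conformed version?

Target frames = source frames × (target rate / source rate) = 86400 × (25)/(60000/1001) = 86400 × 1001/2400 = 36036.

36036 frames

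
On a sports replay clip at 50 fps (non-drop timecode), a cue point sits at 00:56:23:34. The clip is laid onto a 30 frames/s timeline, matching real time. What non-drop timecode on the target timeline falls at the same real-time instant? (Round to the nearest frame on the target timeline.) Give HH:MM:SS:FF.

00:56:23:20

Source frame index: (0×3600 + 56×60 + 23) × 50 + 34 = 169184.
Real time: 169184 / (50) = 84592/25 s.
Target frame: (84592/25) × (30) = 507552/5 ≈ 101510.400 → 101510.
At 30 labels/s: frame 101510 → 00:56:23:20.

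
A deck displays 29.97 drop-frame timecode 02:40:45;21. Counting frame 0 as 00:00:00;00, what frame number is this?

As if non-drop at 30 labels/s: (2 × 3600 + 40 × 60 + 45) × 30 + 21 = 289371.
Minute boundaries passed: 160; those not divisible by 10: 160 − 16 = 144; dropped labels = 2 × 144 = 288.
Actual frame index = 289371 − 288 = 289083.

289083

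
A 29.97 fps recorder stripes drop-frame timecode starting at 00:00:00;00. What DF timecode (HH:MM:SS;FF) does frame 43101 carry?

00:23:58;03

Ten DF minutes hold 17982 frames, so frame 43101 lies in block 2 (frames 35964–53945) with 7137 frames into that block.
The block's first minute is 1800 frames and the rest 1798 each; 7137 frames reaches minute 3, so 2 × 18 + 3 × 2 = 42 labels have been skipped so far.
Adding those back, label number 43101 + 42 = 43143 at 30 labels/s is 1438 s + 3 f = 0 h 23 min 58 s frame 3, i.e. 00:23:58;03.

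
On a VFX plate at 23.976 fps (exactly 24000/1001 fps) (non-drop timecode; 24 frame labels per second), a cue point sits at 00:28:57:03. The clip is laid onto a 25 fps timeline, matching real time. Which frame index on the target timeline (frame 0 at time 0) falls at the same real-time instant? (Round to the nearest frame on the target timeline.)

Source frame index: (0×3600 + 28×60 + 57) × 24 + 3 = 41691.
Real time: 41691 / (24000/1001) = 13910897/8000 s.
Target frame: (13910897/8000) × (25) = 13910897/320 ≈ 43471.553 → 43472.

frame 43472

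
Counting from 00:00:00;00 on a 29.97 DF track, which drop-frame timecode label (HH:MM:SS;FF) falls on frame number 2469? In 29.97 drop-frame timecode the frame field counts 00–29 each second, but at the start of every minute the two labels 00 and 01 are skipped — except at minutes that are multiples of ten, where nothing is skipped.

Ten DF minutes hold 17982 frames, so frame 2469 lies in block 0 (frames 0–17981) with 2469 frames into that block.
The block's first minute is 1800 frames and the rest 1798 each; 2469 frames reaches minute 1, so 0 × 18 + 1 × 2 = 2 labels have been skipped so far.
Adding those back, label number 2469 + 2 = 2471 at 30 labels/s is 82 s + 11 f = 0 h 1 min 22 s frame 11, i.e. 00:01:22;11.

00:01:22;11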